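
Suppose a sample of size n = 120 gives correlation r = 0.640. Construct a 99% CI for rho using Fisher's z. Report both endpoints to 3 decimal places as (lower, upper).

(0.478, 0.760)

z_r = atanh(0.640) = 0.758174;  SE = 1/√(n−3) = 1/√117 = 0.092450
z-limits: 0.758174 ± 2.576·0.092450 = 0.758174 ± 0.238151 = [0.520023, 0.996325]
ρ-limits: (tanh 0.520023, tanh 0.996325) = (0.478, 0.760)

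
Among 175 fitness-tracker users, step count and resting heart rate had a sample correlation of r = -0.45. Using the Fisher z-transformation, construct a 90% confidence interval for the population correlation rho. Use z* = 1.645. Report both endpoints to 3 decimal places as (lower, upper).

(-0.544, -0.345)

z_r = atanh(-0.45) = -0.484700;  SE = 1/√(n−3) = 1/√172 = 0.076249
z-limits: -0.484700 ± 1.645·0.076249 = -0.484700 ± 0.125430 = [-0.610130, -0.359270]
ρ-limits: (tanh -0.610130, tanh -0.359270) = (-0.544, -0.345)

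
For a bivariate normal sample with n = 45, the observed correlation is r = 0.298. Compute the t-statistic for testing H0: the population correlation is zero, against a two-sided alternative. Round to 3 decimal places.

2.047

t = r·√(n−2) / √(1−r²) with r = 0.298, n = 45
  = 0.298·√43 / √(1 − 0.088804)
  = 0.298·6.557439 / 0.954566
  = 1.954117 / 0.954566 = 2.047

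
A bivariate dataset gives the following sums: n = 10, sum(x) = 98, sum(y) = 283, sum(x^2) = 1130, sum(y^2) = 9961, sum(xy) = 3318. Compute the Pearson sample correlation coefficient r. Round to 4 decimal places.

Numerator: nΣxy − (Σx)(Σy) = 10·3318 − (98)(283) = 5446
Denominator: √[(nΣx²−(Σx)²)(nΣy²−(Σy)²)]
  nΣx²−(Σx)² = 10·1130 − 9604 = 1696;  nΣy²−(Σy)² = 10·9961 − 80089 = 19521
  √(1696·19521) = √33107616 = 5753.9218
r = 5446 / 5753.9218 = 0.9465

0.9465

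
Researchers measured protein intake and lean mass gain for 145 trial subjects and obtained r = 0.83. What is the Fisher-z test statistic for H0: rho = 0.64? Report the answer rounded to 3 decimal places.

5.124

Fisher z: atanh(0.83) = 1.188136, atanh(0.64) = 0.758174
z = (z_r − z_0)·√(n−3) = (1.188136 − 0.758174)·√142 = 0.429962 · 11.916375 = 5.124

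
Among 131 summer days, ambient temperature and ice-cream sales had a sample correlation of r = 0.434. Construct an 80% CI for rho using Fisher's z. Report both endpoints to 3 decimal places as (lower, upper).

(0.338, 0.521)

z_r = atanh(0.434) = 0.464814;  SE = 1/√(n−3) = 1/√128 = 0.088388
z-limits: 0.464814 ± 1.282·0.088388 = 0.464814 ± 0.113313 = [0.351501, 0.578127]
ρ-limits: (tanh 0.351501, tanh 0.578127) = (0.338, 0.521)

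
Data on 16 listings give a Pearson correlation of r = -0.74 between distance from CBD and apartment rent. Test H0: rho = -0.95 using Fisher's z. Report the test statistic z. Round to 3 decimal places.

3.178

z_r = atanh(-0.74) = -0.950479,  z_0 = atanh(-0.95) = -1.831781
SE = 1/√(n−3) = 1/√13 = 0.277350
z = (z_r − z_0)/SE = (-0.950479 − (-1.831781)) / 0.277350 = 0.881302 / 0.277350 = 3.178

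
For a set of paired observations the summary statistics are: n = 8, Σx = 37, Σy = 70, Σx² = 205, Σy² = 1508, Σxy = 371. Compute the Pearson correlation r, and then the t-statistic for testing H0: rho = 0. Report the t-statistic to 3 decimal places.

Numerator: nΣxy − (Σx)(Σy) = 8·371 − (37)(70) = 378
Denominator: √[(nΣx²−(Σx)²)(nΣy²−(Σy)²)]
  nΣx²−(Σx)² = 8·205 − 1369 = 271;  nΣy²−(Σy)² = 8·1508 − 4900 = 7164
  √(271·7164) = √1941444 = 1393.3571
r = 378 / 1393.3571 = 0.2713
t = r·√(n−2)/√(1−r²) = 0.2713·√6 / √(1−0.073604) = 0.664547 / 0.962495 = 0.690

0.690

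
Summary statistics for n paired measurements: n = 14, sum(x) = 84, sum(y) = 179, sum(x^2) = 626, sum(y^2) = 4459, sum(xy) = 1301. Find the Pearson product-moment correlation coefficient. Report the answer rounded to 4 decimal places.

Numerator: nΣxy − (Σx)(Σy) = 14·1301 − (84)(179) = 3178
Denominator: √[(nΣx²−(Σx)²)(nΣy²−(Σy)²)]
  nΣx²−(Σx)² = 14·626 − 7056 = 1708;  nΣy²−(Σy)² = 14·4459 − 32041 = 30385
  √(1708·30385) = √51897580 = 7203.9975
r = 3178 / 7203.9975 = 0.4411

0.4411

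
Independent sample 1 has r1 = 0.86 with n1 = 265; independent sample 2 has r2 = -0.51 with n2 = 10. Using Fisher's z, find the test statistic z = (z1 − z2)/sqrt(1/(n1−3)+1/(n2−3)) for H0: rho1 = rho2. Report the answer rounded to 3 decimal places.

Fisher z-transforms: z1 = atanh(0.86) = 1.293345, z2 = atanh(-0.51) = -0.562730; difference d = 1.856075
Var(d) = 1/262 + 1/7 = 0.0038168 + 0.1428571 = 0.1466739
z = d/√Var(d) = 1.856075 / √0.1466739 = 1.856075 / 0.382980 = 4.846

4.846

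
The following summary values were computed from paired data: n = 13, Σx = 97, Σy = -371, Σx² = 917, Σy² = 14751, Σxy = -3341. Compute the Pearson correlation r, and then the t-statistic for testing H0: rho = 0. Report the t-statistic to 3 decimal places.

-2.752

S_xy = nΣxy − ΣxΣy = 13·(-3341) − 97·(-371) = -43433 − (-35987) = -7446
S_xx = nΣx² − (Σx)² = 13·917 − 97² = 11921 − 9409 = 2512
S_yy = nΣy² − (Σy)² = 13·14751 − (-371)² = 191763 − 137641 = 54122
r = S_xy / √(S_xx·S_yy) = -7446 / √(2512·54122) = -7446 / √135954464 = -7446 / 11659.9513 = -0.6386
t = r·√(n−2)/√(1−r²) = -0.6386·√11 / √(1−0.407810) = -2.117997 / 0.769539 = -2.752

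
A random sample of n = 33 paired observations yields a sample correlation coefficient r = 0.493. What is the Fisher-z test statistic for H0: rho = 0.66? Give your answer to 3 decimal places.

Fisher z: atanh(0.493) = 0.540016, atanh(0.66) = 0.792814
z = (z_r − z_0)·√(n−3) = (0.540016 − 0.792814)·√30 = -0.252798 · 5.477226 = -1.385

-1.385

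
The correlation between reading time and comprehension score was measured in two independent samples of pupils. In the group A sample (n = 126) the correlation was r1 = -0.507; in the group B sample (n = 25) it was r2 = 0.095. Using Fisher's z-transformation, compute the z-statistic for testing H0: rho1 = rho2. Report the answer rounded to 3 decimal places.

z1 = atanh(-0.507) = -0.558684,  z2 = atanh(0.095) = 0.095287
SE = √(1/(n1−3) + 1/(n2−3)) = √(1/123 + 1/22) = √(0.0081301 + 0.0454545) = √0.0535846 = 0.231483
z = (z1 − z2)/SE = (-0.558684 − 0.095287) / 0.231483 = -0.653971 / 0.231483 = -2.825

-2.825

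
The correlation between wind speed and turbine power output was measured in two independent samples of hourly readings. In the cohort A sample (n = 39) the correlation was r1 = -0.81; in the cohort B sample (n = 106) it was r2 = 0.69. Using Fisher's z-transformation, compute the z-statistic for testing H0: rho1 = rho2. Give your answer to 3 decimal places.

-10.201

z1 = atanh(-0.81) = -1.127029,  z2 = atanh(0.69) = 0.847956
SE = √(1/(n1−3) + 1/(n2−3)) = √(1/36 + 1/103) = √(0.0277778 + 0.0097087) = √0.0374865 = 0.193614
z = (z1 − z2)/SE = (-1.127029 − 0.847956) / 0.193614 = -1.974985 / 0.193614 = -10.201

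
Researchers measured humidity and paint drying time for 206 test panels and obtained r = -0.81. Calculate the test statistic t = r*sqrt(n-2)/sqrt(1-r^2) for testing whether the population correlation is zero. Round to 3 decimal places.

-19.728

1 − r² = 1 − 0.6561 = 0.3439;  √(1−r²) = 0.586430
√(n−2) = √204 = 14.282857
t = r·√(n−2)/√(1−r²) = -0.81 · 14.282857 / 0.586430 = -19.728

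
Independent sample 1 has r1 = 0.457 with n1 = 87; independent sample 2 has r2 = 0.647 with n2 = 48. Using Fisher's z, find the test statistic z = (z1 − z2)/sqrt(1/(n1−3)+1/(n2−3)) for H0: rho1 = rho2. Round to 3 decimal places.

-1.497

Fisher z-transforms: z1 = atanh(0.457) = 0.493513, z2 = atanh(0.647) = 0.770121; difference d = -0.276608
Var(d) = 1/84 + 1/45 = 0.0119048 + 0.0222222 = 0.0341270
z = d/√Var(d) = -0.276608 / √0.0341270 = -0.276608 / 0.184735 = -1.497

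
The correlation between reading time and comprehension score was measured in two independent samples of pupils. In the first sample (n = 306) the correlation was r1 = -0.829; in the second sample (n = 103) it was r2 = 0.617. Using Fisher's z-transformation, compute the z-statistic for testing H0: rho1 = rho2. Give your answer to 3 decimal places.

Fisher z-transforms: z1 = atanh(-0.829) = -1.184931, z2 = atanh(0.617) = 0.720146; difference d = -1.905077
Var(d) = 1/303 + 1/100 = 0.0033003 + 0.0100000 = 0.0133003
z = d/√Var(d) = -1.905077 / √0.0133003 = -1.905077 / 0.115327 = -16.519

-16.519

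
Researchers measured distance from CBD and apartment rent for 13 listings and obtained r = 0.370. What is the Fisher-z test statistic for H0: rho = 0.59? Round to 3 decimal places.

z_r = atanh(0.370) = 0.388423,  z_0 = atanh(0.59) = 0.677666
SE = 1/√(n−3) = 1/√10 = 0.316228
z = (z_r − z_0)/SE = (0.388423 − 0.677666) / 0.316228 = -0.289243 / 0.316228 = -0.915

-0.915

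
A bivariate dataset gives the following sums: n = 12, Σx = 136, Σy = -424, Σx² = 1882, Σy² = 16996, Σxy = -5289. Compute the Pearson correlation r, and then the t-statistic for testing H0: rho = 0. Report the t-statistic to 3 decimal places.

Numerator: nΣxy − (Σx)(Σy) = 12·(-5289) − (136)(-424) = -5804
Denominator: √[(nΣx²−(Σx)²)(nΣy²−(Σy)²)]
  nΣx²−(Σx)² = 12·1882 − 18496 = 4088;  nΣy²−(Σy)² = 12·16996 − 179776 = 24176
  √(4088·24176) = √98831488 = 9941.4027
r = -5804 / 9941.4027 = -0.5838
t = r·√(n−2)/√(1−r²) = -0.5838·√10 / √(1−0.340822) = -1.846138 / 0.811898 = -2.274

-2.274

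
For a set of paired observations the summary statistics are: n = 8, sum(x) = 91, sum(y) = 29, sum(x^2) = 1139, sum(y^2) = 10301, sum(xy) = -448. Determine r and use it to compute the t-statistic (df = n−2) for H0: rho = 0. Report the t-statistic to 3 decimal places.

-2.828

S_xy = nΣxy − ΣxΣy = 8·(-448) − 91·29 = -3584 − 2639 = -6223
S_xx = nΣx² − (Σx)² = 8·1139 − 91² = 9112 − 8281 = 831
S_yy = nΣy² − (Σy)² = 8·10301 − 29² = 82408 − 841 = 81567
r = S_xy / √(S_xx·S_yy) = -6223 / √(831·81567) = -6223 / √67782177 = -6223 / 8232.9932 = -0.7559
t = r·√(n−2)/√(1−r²) = -0.7559·√6 / √(1−0.571385) = -1.851569 / 0.654687 = -2.828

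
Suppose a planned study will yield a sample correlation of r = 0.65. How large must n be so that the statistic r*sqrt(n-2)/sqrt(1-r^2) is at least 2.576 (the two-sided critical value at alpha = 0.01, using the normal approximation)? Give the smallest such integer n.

12

r√(n−2)/√(1−r²) ≥ 2.576  ⇔  n−2 ≥ (2.576)²·(1−r²)/r²
(1−r²)/r² = (1−0.4225)/0.4225 = 1.3669
n ≥ 2 + 6.635776·1.3669 = 2 + 9.0704 = 11.0704
⌈11.0704⌉ = 12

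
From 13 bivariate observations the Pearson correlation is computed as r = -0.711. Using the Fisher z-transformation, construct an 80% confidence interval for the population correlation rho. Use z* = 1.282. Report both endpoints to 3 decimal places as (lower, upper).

(-0.860, -0.449)

Fisher z: z_r = atanh(r) = ½·ln((1+(-0.711))/(1−(-0.711))) = -0.889203
SE(z) = 1/√(n−3) = 1/√10 = 0.316228
80% ⇒ z* = 1.282; margin = 1.282·0.316228 = 0.405404
CI on z-scale: (-1.294607, -0.483799)
Back-transform: tanh(-1.294607) = -0.860328, tanh(-0.483799) = -0.449281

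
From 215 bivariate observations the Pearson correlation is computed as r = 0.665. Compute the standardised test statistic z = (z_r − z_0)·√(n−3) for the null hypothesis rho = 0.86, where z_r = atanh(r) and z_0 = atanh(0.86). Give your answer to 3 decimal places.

z_r = atanh(0.665) = 0.801725,  z_0 = atanh(0.86) = 1.293345
SE = 1/√(n−3) = 1/√212 = 0.068680
z = (z_r − z_0)/SE = (0.801725 − 1.293345) / 0.068680 = -0.491620 / 0.068680 = -7.158

-7.158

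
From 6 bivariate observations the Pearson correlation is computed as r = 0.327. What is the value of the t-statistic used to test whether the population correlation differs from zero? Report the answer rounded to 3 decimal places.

t = r·√(n−2) / √(1−r²) with r = 0.327, n = 6
  = 0.327·√4 / √(1 − 0.106929)
  = 0.327·2.000000 / 0.945024
  = 0.654000 / 0.945024 = 0.692

0.692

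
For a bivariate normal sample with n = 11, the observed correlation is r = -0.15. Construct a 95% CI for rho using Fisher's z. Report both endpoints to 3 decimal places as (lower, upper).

Fisher z: z_r = atanh(r) = ½·ln((1+(-0.15))/(1−(-0.15))) = -0.151140
SE(z) = 1/√(n−3) = 1/√8 = 0.353553
95% ⇒ z* = 1.960; margin = 1.960·0.353553 = 0.692964
CI on z-scale: (-0.844104, 0.541824)
Back-transform: tanh(-0.844104) = -0.687977, tanh(0.541824) = 0.494367

(-0.688, 0.494)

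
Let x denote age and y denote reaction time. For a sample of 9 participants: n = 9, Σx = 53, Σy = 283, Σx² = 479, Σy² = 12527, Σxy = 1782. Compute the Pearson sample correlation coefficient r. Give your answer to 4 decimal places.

S_xy = nΣxy − ΣxΣy = 9·1782 − 53·283 = 16038 − 14999 = 1039
S_xx = nΣx² − (Σx)² = 9·479 − 53² = 4311 − 2809 = 1502
S_yy = nΣy² − (Σy)² = 9·12527 − 283² = 112743 − 80089 = 32654
r = S_xy / √(S_xx·S_yy) = 1039 / √(1502·32654) = 1039 / √49046308 = 1039 / 7003.3069 = 0.1484

0.1484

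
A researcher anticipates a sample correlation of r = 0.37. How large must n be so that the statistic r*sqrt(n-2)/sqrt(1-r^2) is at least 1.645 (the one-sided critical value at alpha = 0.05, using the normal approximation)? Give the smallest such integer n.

20

r√(n−2)/√(1−r²) ≥ 1.645  ⇔  n−2 ≥ (1.645)²·(1−r²)/r²
(1−r²)/r² = (1−0.1369)/0.1369 = 6.3046
n ≥ 2 + 2.706025·6.3046 = 2 + 17.0604 = 19.0604
⌈19.0604⌉ = 20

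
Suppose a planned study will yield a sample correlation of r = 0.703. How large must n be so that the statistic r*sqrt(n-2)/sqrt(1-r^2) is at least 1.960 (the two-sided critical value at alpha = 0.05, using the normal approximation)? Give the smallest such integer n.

r√(n−2)/√(1−r²) ≥ 1.960  ⇔  n−2 ≥ (1.960)²·(1−r²)/r²
(1−r²)/r² = (1−0.494209)/0.494209 = 1.0234
n ≥ 2 + 3.8416·1.0234 = 2 + 3.9315 = 5.9315
⌈5.9315⌉ = 6

6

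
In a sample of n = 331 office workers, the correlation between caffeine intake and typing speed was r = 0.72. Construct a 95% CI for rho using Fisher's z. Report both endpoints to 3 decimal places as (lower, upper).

(0.664, 0.768)

z_r = atanh(0.72) = 0.907645;  SE = 1/√(n−3) = 1/√328 = 0.055216
z-limits: 0.907645 ± 1.960·0.055216 = 0.907645 ± 0.108223 = [0.799422, 1.015868]
ρ-limits: (tanh 0.799422, tanh 1.015868) = (0.664, 0.768)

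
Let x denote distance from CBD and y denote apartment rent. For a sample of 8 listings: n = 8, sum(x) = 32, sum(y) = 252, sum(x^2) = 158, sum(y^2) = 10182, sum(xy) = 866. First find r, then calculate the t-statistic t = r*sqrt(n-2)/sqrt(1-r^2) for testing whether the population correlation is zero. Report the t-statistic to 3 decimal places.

-1.602

S_xy = nΣxy − ΣxΣy = 8·866 − 32·252 = 6928 − 8064 = -1136
S_xx = nΣx² − (Σx)² = 8·158 − 32² = 1264 − 1024 = 240
S_yy = nΣy² − (Σy)² = 8·10182 − 252² = 81456 − 63504 = 17952
r = S_xy / √(S_xx·S_yy) = -1136 / √(240·17952) = -1136 / √4308480 = -1136 / 2075.6878 = -0.5473
t = r·√(n−2)/√(1−r²) = -0.5473·√6 / √(1−0.299537) = -1.340606 / 0.836937 = -1.602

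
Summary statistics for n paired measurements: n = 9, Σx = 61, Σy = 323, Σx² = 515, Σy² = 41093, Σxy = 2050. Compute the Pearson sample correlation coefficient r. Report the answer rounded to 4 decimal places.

S_xy = nΣxy − ΣxΣy = 9·2050 − 61·323 = 18450 − 19703 = -1253
S_xx = nΣx² − (Σx)² = 9·515 − 61² = 4635 − 3721 = 914
S_yy = nΣy² − (Σy)² = 9·41093 − 323² = 369837 − 104329 = 265508
r = S_xy / √(S_xx·S_yy) = -1253 / √(914·265508) = -1253 / √242674312 = -1253 / 15578.0073 = -0.0804

-0.0804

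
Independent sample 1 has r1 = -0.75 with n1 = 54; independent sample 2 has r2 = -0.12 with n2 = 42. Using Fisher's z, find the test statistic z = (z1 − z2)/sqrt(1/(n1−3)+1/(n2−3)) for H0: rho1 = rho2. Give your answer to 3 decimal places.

-4.007

Fisher z-transforms: z1 = atanh(-0.75) = -0.972955, z2 = atanh(-0.12) = -0.120581; difference d = -0.852374
Var(d) = 1/51 + 1/39 = 0.0196078 + 0.0256410 = 0.0452488
z = d/√Var(d) = -0.852374 / √0.0452488 = -0.852374 / 0.212718 = -4.007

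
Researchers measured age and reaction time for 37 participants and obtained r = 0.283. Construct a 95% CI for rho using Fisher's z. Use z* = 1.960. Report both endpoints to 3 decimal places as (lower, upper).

(-0.045, 0.556)

z_r = atanh(0.283) = 0.290940;  SE = 1/√(n−3) = 1/√34 = 0.171499
z-limits: 0.290940 ± 1.960·0.171499 = 0.290940 ± 0.336138 = [-0.045198, 0.627078]
ρ-limits: (tanh -0.045198, tanh 0.627078) = (-0.045, 0.556)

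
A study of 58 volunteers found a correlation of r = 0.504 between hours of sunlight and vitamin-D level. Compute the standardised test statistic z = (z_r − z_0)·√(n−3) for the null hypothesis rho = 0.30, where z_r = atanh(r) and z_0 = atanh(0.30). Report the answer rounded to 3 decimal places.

1.818

Fisher z: atanh(0.504) = 0.554654, atanh(0.30) = 0.309520
z = (z_r − z_0)·√(n−3) = (0.554654 − 0.309520)·√55 = 0.245134 · 7.416198 = 1.818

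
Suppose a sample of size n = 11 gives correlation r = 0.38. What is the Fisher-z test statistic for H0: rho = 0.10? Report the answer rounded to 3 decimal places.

Fisher z: atanh(0.38) = 0.400060, atanh(0.10) = 0.100335
z = (z_r − z_0)·√(n−3) = (0.400060 − 0.100335)·√8 = 0.299725 · 2.828427 = 0.848

0.848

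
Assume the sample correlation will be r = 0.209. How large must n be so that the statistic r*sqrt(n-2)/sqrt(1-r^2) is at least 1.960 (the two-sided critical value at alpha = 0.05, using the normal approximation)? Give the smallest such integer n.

Need r·√(n−2)/√(1−r²) ≥ 1.960
√(n−2) ≥ 1.960·√(1−0.043681) / 0.209 = 1.960·0.977916 / 0.209 = 9.1709
n−2 ≥ 84.1054  ⇒  n ≥ 86.1054
Smallest integer n = 87

87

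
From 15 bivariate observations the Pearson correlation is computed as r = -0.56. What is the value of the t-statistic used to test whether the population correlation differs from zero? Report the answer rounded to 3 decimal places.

t = r·√(n−2) / √(1−r²) with r = -0.56, n = 15
  = -0.56·√13 / √(1 − 0.3136)
  = -0.56·3.605551 / 0.828493
  = -2.019109 / 0.828493 = -2.437

-2.437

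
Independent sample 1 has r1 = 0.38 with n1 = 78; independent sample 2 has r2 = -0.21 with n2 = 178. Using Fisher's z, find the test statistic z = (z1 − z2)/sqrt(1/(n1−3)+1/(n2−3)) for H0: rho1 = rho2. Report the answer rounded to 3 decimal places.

z1 = atanh(0.38) = 0.400060,  z2 = atanh(-0.21) = -0.213171
SE = √(1/(n1−3) + 1/(n2−3)) = √(1/75 + 1/175) = √(0.0133333 + 0.0057143) = √0.0190476 = 0.138013
z = (z1 − z2)/SE = (0.400060 − (-0.213171)) / 0.138013 = 0.613231 / 0.138013 = 4.443

4.443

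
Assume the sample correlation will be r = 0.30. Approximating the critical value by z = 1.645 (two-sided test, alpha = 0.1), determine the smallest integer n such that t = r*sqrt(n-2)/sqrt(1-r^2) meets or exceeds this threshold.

30

Need r·√(n−2)/√(1−r²) ≥ 1.645
√(n−2) ≥ 1.645·√(1−0.0900) / 0.30 = 1.645·0.953939 / 0.30 = 5.2308
n−2 ≥ 27.3613  ⇒  n ≥ 29.3613
Smallest integer n = 30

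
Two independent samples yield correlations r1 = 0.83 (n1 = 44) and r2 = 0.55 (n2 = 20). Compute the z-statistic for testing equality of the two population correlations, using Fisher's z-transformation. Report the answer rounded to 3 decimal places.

1.975

z1 = atanh(0.83) = 1.188136,  z2 = atanh(0.55) = 0.618381
SE = √(1/(n1−3) + 1/(n2−3)) = √(1/41 + 1/17) = √(0.0243902 + 0.0588235) = √0.0832137 = 0.288468
z = (z1 − z2)/SE = (1.188136 − 0.618381) / 0.288468 = 0.569755 / 0.288468 = 1.975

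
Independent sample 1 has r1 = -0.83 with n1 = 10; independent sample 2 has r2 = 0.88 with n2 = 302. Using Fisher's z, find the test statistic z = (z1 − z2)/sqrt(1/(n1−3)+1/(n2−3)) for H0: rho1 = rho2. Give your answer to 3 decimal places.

z1 = atanh(-0.83) = -1.188136,  z2 = atanh(0.88) = 1.375768
SE = √(1/(n1−3) + 1/(n2−3)) = √(1/7 + 1/299) = √(0.1428571 + 0.0033445) = √0.1462016 = 0.382363
z = (z1 − z2)/SE = (-1.188136 − 1.375768) / 0.382363 = -2.563904 / 0.382363 = -6.705

-6.705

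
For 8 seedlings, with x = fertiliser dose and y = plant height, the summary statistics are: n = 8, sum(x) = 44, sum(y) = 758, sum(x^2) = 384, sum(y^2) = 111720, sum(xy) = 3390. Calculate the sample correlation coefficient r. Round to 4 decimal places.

-0.3273

Numerator: nΣxy − (Σx)(Σy) = 8·3390 − (44)(758) = -6232
Denominator: √[(nΣx²−(Σx)²)(nΣy²−(Σy)²)]
  nΣx²−(Σx)² = 8·384 − 1936 = 1136;  nΣy²−(Σy)² = 8·111720 − 574564 = 319196
  √(1136·319196) = √362606656 = 19042.2335
r = -6232 / 19042.2335 = -0.3273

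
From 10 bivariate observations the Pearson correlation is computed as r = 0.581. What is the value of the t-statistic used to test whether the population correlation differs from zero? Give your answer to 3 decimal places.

2.019

t = r·√(n−2) / √(1−r²) with r = 0.581, n = 10
  = 0.581·√8 / √(1 − 0.337561)
  = 0.581·2.828427 / 0.813904
  = 1.643316 / 0.813904 = 2.019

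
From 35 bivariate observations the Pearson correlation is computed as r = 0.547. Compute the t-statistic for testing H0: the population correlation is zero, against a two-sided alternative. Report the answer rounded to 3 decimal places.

3.754

t = r·√(n−2) / √(1−r²) with r = 0.547, n = 35
  = 0.547·√33 / √(1 − 0.299209)
  = 0.547·5.744563 / 0.837133
  = 3.142276 / 0.837133 = 3.754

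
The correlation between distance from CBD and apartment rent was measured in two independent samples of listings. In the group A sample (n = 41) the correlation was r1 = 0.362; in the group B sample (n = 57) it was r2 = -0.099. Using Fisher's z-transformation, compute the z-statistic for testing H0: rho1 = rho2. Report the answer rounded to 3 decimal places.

2.260

Fisher z-transforms: z1 = atanh(0.362) = 0.379186, z2 = atanh(-0.099) = -0.099325; difference d = 0.478511
Var(d) = 1/38 + 1/54 = 0.0263158 + 0.0185185 = 0.0448343
z = d/√Var(d) = 0.478511 / √0.0448343 = 0.478511 / 0.211741 = 2.260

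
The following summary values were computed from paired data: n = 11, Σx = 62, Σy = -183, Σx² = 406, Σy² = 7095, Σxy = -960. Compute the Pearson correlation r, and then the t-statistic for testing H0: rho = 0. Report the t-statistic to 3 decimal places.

Numerator: nΣxy − (Σx)(Σy) = 11·(-960) − (62)(-183) = 786
Denominator: √[(nΣx²−(Σx)²)(nΣy²−(Σy)²)]
  nΣx²−(Σx)² = 11·406 − 3844 = 622;  nΣy²−(Σy)² = 11·7095 − 33489 = 44556
  √(622·44556) = √27713832 = 5264.3928
r = 786 / 5264.3928 = 0.1493
t = r·√(n−2)/√(1−r²) = 0.1493·√9 / √(1−0.022290) = 0.447900 / 0.988792 = 0.453

0.453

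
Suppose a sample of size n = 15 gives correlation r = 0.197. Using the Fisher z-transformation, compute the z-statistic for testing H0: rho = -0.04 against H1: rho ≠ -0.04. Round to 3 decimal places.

0.830

Fisher z: atanh(0.197) = 0.199609, atanh(-0.04) = -0.040021
z = (z_r − z_0)·√(n−3) = (0.199609 − (-0.040021))·√12 = 0.239630 · 3.464102 = 0.830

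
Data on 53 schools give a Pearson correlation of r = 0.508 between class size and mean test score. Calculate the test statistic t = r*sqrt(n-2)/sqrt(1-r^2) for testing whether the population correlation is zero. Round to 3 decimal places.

4.212

t = r·√(n−2) / √(1−r²) with r = 0.508, n = 53
  = 0.508·√51 / √(1 − 0.258064)
  = 0.508·7.141428 / 0.861357
  = 3.627845 / 0.861357 = 4.212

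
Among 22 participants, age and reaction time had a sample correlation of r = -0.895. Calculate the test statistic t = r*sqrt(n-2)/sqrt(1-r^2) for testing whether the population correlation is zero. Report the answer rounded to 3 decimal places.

-8.973

t = r·√(n−2) / √(1−r²) with r = -0.895, n = 22
  = -0.895·√20 / √(1 − 0.801025)
  = -0.895·4.472136 / 0.446066
  = -4.002562 / 0.446066 = -8.973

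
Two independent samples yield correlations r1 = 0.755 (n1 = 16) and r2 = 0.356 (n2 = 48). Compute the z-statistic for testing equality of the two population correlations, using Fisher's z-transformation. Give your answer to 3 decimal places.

1.944

z1 = atanh(0.755) = 0.984483,  z2 = atanh(0.356) = 0.372298
SE = √(1/(n1−3) + 1/(n2−3)) = √(1/13 + 1/45) = √(0.0769231 + 0.0222222) = √0.0991453 = 0.314873
z = (z1 − z2)/SE = (0.984483 − 0.372298) / 0.314873 = 0.612185 / 0.314873 = 1.944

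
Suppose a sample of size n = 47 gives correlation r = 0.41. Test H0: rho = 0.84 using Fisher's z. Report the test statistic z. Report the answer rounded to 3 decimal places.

-5.211

Fisher z: atanh(0.41) = 0.435611, atanh(0.84) = 1.221174
z = (z_r − z_0)·√(n−3) = (0.435611 − 1.221174)·√44 = -0.785563 · 6.633250 = -5.211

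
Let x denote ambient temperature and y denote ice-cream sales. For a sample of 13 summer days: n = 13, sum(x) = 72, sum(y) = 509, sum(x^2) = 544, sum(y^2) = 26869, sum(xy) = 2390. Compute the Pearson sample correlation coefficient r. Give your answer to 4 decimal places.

-0.4274

S_xy = nΣxy − ΣxΣy = 13·2390 − 72·509 = 31070 − 36648 = -5578
S_xx = nΣx² − (Σx)² = 13·544 − 72² = 7072 − 5184 = 1888
S_yy = nΣy² − (Σy)² = 13·26869 − 509² = 349297 − 259081 = 90216
r = S_xy / √(S_xx·S_yy) = -5578 / √(1888·90216) = -5578 / √170327808 = -5578 / 13050.9696 = -0.4274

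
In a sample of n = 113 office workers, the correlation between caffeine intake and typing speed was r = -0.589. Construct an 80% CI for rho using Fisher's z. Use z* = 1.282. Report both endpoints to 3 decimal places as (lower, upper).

z_r = atanh(-0.589) = -0.676133;  SE = 1/√(n−3) = 1/√110 = 0.095346
z-limits: -0.676133 ± 1.282·0.095346 = -0.676133 ± 0.122234 = [-0.798367, -0.553899]
ρ-limits: (tanh -0.798367, tanh -0.553899) = (-0.663, -0.503)

(-0.663, -0.503)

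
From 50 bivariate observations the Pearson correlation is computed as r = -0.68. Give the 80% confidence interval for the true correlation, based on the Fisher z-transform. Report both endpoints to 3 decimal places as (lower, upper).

z_r = atanh(-0.68) = -0.829114;  SE = 1/√(n−3) = 1/√47 = 0.145865
z-limits: -0.829114 ± 1.282·0.145865 = -0.829114 ± 0.186999 = [-1.016113, -0.642115]
ρ-limits: (tanh -1.016113, tanh -0.642115) = (-0.768, -0.566)

(-0.768, -0.566)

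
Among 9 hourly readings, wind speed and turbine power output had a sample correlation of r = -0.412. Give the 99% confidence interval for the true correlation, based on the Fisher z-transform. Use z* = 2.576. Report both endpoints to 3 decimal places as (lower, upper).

(-0.903, 0.547)

z_r = atanh(-0.412) = -0.438018;  SE = 1/√(n−3) = 1/√6 = 0.408248
z-limits: -0.438018 ± 2.576·0.408248 = -0.438018 ± 1.051647 = [-1.489665, 0.613629]
ρ-limits: (tanh -1.489665, tanh 0.613629) = (-0.903, 0.547)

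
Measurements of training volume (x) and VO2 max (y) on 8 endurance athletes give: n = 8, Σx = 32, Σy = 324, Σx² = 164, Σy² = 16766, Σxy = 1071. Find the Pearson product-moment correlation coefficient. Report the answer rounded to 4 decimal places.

-0.6212

Numerator: nΣxy − (Σx)(Σy) = 8·1071 − (32)(324) = -1800
Denominator: √[(nΣx²−(Σx)²)(nΣy²−(Σy)²)]
  nΣx²−(Σx)² = 8·164 − 1024 = 288;  nΣy²−(Σy)² = 8·16766 − 104976 = 29152
  √(288·29152) = √8395776 = 2897.5465
r = -1800 / 2897.5465 = -0.6212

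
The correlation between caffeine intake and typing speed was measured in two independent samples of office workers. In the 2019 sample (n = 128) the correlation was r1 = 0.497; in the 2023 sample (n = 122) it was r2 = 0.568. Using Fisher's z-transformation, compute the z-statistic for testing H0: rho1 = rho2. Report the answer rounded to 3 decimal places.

-0.775

z1 = atanh(0.497) = 0.545314,  z2 = atanh(0.568) = 0.644565
SE = √(1/(n1−3) + 1/(n2−3)) = √(1/125 + 1/119) = √(0.0080000 + 0.0084034) = √0.0164034 = 0.128076
z = (z1 − z2)/SE = (0.545314 − 0.644565) / 0.128076 = -0.099251 / 0.128076 = -0.775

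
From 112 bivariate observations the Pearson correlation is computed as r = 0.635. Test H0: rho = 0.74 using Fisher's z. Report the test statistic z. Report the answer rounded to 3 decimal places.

-2.096

z_r = atanh(0.635) = 0.749750,  z_0 = atanh(0.74) = 0.950479
SE = 1/√(n−3) = 1/√109 = 0.095783
z = (z_r − z_0)/SE = (0.749750 − 0.950479) / 0.095783 = -0.200729 / 0.095783 = -2.096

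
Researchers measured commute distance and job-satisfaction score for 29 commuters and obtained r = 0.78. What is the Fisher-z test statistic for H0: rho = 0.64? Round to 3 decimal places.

1.464

Fisher z: atanh(0.78) = 1.045371, atanh(0.64) = 0.758174
z = (z_r − z_0)·√(n−3) = (1.045371 − 0.758174)·√26 = 0.287197 · 5.099020 = 1.464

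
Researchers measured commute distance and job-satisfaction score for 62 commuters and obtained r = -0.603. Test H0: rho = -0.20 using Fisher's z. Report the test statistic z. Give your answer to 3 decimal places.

Fisher z: atanh(-0.603) = -0.697848, atanh(-0.20) = -0.202733
z = (z_r − z_0)·√(n−3) = (-0.697848 − (-0.202733))·√59 = -0.495115 · 7.681146 = -3.803

-3.803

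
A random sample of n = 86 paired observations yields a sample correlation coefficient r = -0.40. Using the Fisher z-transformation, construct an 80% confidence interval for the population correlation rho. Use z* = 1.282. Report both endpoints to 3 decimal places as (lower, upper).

Fisher z: z_r = atanh(r) = ½·ln((1+(-0.40))/(1−(-0.40))) = -0.423649
SE(z) = 1/√(n−3) = 1/√83 = 0.109764
80% ⇒ z* = 1.282; margin = 1.282·0.109764 = 0.140717
CI on z-scale: (-0.564366, -0.282932)
Back-transform: tanh(-0.564366) = -0.511210, tanh(-0.282932) = -0.275617

(-0.511, -0.276)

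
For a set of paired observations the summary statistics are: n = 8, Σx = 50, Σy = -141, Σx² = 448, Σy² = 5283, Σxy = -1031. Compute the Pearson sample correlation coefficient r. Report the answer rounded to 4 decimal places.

-0.2432

S_xy = nΣxy − ΣxΣy = 8·(-1031) − 50·(-141) = -8248 − (-7050) = -1198
S_xx = nΣx² − (Σx)² = 8·448 − 50² = 3584 − 2500 = 1084
S_yy = nΣy² − (Σy)² = 8·5283 − (-141)² = 42264 − 19881 = 22383
r = S_xy / √(S_xx·S_yy) = -1198 / √(1084·22383) = -1198 / √24263172 = -1198 / 4925.7661 = -0.2432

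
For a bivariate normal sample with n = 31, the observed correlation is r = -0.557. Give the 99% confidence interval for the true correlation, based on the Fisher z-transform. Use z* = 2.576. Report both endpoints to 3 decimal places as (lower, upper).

Fisher z: z_r = atanh(r) = ½·ln((1+(-0.557))/(1−(-0.557))) = -0.628473
SE(z) = 1/√(n−3) = 1/√28 = 0.188982
99% ⇒ z* = 2.576; margin = 2.576·0.188982 = 0.486818
CI on z-scale: (-1.115291, -0.141655)
Back-transform: tanh(-1.115291) = -0.805925, tanh(-0.141655) = -0.140715

(-0.806, -0.141)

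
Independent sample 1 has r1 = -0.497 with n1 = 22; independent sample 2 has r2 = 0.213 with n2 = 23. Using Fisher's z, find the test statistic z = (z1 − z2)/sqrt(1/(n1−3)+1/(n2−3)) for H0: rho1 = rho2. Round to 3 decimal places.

-2.377

z1 = atanh(-0.497) = -0.545314,  z2 = atanh(0.213) = 0.216312
SE = √(1/(n1−3) + 1/(n2−3)) = √(1/19 + 1/20) = √(0.0526316 + 0.0500000) = √0.1026316 = 0.320362
z = (z1 − z2)/SE = (-0.545314 − 0.216312) / 0.320362 = -0.761626 / 0.320362 = -2.377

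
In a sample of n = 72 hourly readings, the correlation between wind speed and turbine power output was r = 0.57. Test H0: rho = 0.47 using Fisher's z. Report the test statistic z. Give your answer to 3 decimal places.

1.142

z_r = atanh(0.57) = 0.647523,  z_0 = atanh(0.47) = 0.510070
SE = 1/√(n−3) = 1/√69 = 0.120386
z = (z_r − z_0)/SE = (0.647523 − 0.510070) / 0.120386 = 0.137453 / 0.120386 = 1.142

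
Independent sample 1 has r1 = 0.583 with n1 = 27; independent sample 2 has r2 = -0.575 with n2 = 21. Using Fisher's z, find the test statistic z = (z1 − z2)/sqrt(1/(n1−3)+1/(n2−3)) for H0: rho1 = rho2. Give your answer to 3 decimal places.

4.240

Fisher z-transforms: z1 = atanh(0.583) = 0.666995, z2 = atanh(-0.575) = -0.654961; difference d = 1.321956
Var(d) = 1/24 + 1/18 = 0.0416667 + 0.0555556 = 0.0972223
z = d/√Var(d) = 1.321956 / √0.0972223 = 1.321956 / 0.311805 = 4.240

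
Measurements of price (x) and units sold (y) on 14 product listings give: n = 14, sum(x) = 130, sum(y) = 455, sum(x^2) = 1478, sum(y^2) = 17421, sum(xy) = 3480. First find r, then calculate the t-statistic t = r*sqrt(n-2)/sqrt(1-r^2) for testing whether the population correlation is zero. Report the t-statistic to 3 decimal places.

S_xy = nΣxy − ΣxΣy = 14·3480 − 130·455 = 48720 − 59150 = -10430
S_xx = nΣx² − (Σx)² = 14·1478 − 130² = 20692 − 16900 = 3792
S_yy = nΣy² − (Σy)² = 14·17421 − 455² = 243894 − 207025 = 36869
r = S_xy / √(S_xx·S_yy) = -10430 / √(3792·36869) = -10430 / √139807248 = -10430 / 11824.0115 = -0.8821
t = r·√(n−2)/√(1−r²) = -0.8821·√12 / √(1−0.778100) = -3.055684 / 0.471063 = -6.487

-6.487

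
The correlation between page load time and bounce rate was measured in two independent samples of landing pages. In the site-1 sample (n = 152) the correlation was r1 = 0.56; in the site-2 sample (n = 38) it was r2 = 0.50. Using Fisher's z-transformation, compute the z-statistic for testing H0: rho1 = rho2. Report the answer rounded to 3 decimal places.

0.445

z1 = atanh(0.56) = 0.632833,  z2 = atanh(0.50) = 0.549306
SE = √(1/(n1−3) + 1/(n2−3)) = √(1/149 + 1/35) = √(0.0067114 + 0.0285714) = √0.0352828 = 0.187837
z = (z1 − z2)/SE = (0.632833 − 0.549306) / 0.187837 = 0.083527 / 0.187837 = 0.445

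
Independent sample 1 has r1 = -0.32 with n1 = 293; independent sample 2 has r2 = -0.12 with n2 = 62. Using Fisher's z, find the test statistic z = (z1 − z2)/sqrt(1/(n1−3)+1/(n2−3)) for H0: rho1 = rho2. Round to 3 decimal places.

-1.478

Fisher z-transforms: z1 = atanh(-0.32) = -0.331647, z2 = atanh(-0.12) = -0.120581; difference d = -0.211066
Var(d) = 1/290 + 1/59 = 0.0034483 + 0.0169492 = 0.0203975
z = d/√Var(d) = -0.211066 / √0.0203975 = -0.211066 / 0.142820 = -1.478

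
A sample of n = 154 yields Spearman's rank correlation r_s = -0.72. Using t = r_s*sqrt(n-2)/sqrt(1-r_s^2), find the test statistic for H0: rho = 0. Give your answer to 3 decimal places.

-12.791

t = r_s·√(n−2) / √(1−r_s²) with r_s = -0.72, n = 154
  = -0.72·√152 / √(1 − 0.5184)
  = -0.72·12.328828 / 0.693974
  = -8.876756 / 0.693974 = -12.791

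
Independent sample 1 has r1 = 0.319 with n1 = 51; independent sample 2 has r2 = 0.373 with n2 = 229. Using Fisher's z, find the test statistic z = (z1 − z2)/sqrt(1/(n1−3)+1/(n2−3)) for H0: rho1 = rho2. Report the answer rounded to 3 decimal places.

-0.386

z1 = atanh(0.319) = 0.330533,  z2 = atanh(0.373) = 0.391903
SE = √(1/(n1−3) + 1/(n2−3)) = √(1/48 + 1/226) = √(0.0208333 + 0.0044248) = √0.0252581 = 0.158928
z = (z1 − z2)/SE = (0.330533 − 0.391903) / 0.158928 = -0.061370 / 0.158928 = -0.386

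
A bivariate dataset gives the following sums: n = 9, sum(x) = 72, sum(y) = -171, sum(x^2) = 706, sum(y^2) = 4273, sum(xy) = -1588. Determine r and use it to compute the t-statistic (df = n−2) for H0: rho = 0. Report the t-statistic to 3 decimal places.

S_xy = nΣxy − ΣxΣy = 9·(-1588) − 72·(-171) = -14292 − (-12312) = -1980
S_xx = nΣx² − (Σx)² = 9·706 − 72² = 6354 − 5184 = 1170
S_yy = nΣy² − (Σy)² = 9·4273 − (-171)² = 38457 − 29241 = 9216
r = S_xy / √(S_xx·S_yy) = -1980 / √(1170·9216) = -1980 / √10782720 = -1980 / 3283.7052 = -0.6030
t = r·√(n−2)/√(1−r²) = -0.6030·√7 / √(1−0.363609) = -1.595388 / 0.797741 = -2.000

-2.000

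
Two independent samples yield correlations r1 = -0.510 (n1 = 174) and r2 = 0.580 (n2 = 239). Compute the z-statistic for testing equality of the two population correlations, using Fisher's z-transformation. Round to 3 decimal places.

z1 = atanh(-0.510) = -0.562730,  z2 = atanh(0.580) = 0.662463
SE = √(1/(n1−3) + 1/(n2−3)) = √(1/171 + 1/236) = √(0.0058480 + 0.0042373) = √0.0100853 = 0.100426
z = (z1 − z2)/SE = (-0.562730 − 0.662463) / 0.100426 = -1.225193 / 0.100426 = -12.200

-12.200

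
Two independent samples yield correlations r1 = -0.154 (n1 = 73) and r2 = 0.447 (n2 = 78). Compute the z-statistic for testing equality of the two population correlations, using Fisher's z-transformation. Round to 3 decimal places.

-3.828

z1 = atanh(-0.154) = -0.155235,  z2 = atanh(0.447) = 0.480945
SE = √(1/(n1−3) + 1/(n2−3)) = √(1/70 + 1/75) = √(0.0142857 + 0.0133333) = √0.0276190 = 0.166190
z = (z1 − z2)/SE = (-0.155235 − 0.480945) / 0.166190 = -0.636180 / 0.166190 = -3.828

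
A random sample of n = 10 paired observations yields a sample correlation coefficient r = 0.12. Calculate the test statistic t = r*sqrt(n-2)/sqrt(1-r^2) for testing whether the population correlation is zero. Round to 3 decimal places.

1 − r² = 1 − 0.0144 = 0.9856;  √(1−r²) = 0.992774
√(n−2) = √8 = 2.828427
t = r·√(n−2)/√(1−r²) = 0.12 · 2.828427 / 0.992774 = 0.342

0.342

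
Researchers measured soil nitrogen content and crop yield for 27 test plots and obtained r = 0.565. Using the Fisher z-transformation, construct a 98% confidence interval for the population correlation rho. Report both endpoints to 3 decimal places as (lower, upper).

Fisher z: z_r = atanh(r) = ½·ln((1+0.565)/(1−0.565)) = 0.640148
SE(z) = 1/√(n−3) = 1/√24 = 0.204124
98% ⇒ z* = 2.326; margin = 2.326·0.204124 = 0.474792
CI on z-scale: (0.165356, 1.114940)
Back-transform: tanh(0.165356) = 0.163865, tanh(1.114940) = 0.805802

(0.164, 0.806)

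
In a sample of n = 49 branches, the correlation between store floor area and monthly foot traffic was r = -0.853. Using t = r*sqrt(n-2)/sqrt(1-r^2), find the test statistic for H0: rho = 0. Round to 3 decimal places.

1 − r² = 1 − 0.727609 = 0.272391;  √(1−r²) = 0.521911
√(n−2) = √47 = 6.855655
t = r·√(n−2)/√(1−r²) = -0.853 · 6.855655 / 0.521911 = -11.205

-11.205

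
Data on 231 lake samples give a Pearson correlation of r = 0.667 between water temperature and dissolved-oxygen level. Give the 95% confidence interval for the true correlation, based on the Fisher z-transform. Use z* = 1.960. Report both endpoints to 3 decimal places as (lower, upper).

z_r = atanh(0.667) = 0.805319;  SE = 1/√(n−3) = 1/√228 = 0.066227
z-limits: 0.805319 ± 1.960·0.066227 = 0.805319 ± 0.129805 = [0.675514, 0.935124]
ρ-limits: (tanh 0.675514, tanh 0.935124) = (0.589, 0.733)

(0.589, 0.733)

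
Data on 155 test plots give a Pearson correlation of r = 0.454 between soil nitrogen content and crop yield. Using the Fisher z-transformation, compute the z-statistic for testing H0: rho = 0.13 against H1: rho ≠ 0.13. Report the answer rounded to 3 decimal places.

z_r = atanh(0.454) = 0.489727,  z_0 = atanh(0.13) = 0.130740
SE = 1/√(n−3) = 1/√152 = 0.081111
z = (z_r − z_0)/SE = (0.489727 − 0.130740) / 0.081111 = 0.358987 / 0.081111 = 4.426

4.426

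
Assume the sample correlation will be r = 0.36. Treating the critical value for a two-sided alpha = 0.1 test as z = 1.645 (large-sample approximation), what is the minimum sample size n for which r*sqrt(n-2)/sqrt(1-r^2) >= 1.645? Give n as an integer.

Need r·√(n−2)/√(1−r²) ≥ 1.645
√(n−2) ≥ 1.645·√(1−0.1296) / 0.36 = 1.645·0.932952 / 0.36 = 4.2631
n−2 ≥ 18.1740  ⇒  n ≥ 20.1740
Smallest integer n = 21

21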